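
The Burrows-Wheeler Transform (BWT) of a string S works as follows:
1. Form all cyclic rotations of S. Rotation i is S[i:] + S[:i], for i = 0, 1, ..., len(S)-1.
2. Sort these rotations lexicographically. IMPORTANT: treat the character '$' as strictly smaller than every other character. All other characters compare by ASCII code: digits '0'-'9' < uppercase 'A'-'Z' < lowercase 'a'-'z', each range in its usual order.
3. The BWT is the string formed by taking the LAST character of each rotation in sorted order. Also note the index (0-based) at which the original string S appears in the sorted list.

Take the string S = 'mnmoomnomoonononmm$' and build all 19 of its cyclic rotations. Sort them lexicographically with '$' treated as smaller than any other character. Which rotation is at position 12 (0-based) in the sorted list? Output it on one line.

All 19 rotations (rotation i = S[i:]+S[:i]):
  rot[0] = mnmoomnomoonononmm$
  rot[1] = nmoomnomoonononmm$m
  rot[2] = moomnomoonononmm$mn
  rot[3] = oomnomoonononmm$mnm
  rot[4] = omnomoonononmm$mnmo
  rot[5] = mnomoonononmm$mnmoo
  rot[6] = nomoonononmm$mnmoom
  rot[7] = omoonononmm$mnmoomn
  rot[8] = moonononmm$mnmoomno
  rot[9] = oonononmm$mnmoomnom
  rot[10] = onononmm$mnmoomnomo
  rot[11] = nononmm$mnmoomnomoo
  rot[12] = ononmm$mnmoomnomoon
  rot[13] = nonmm$mnmoomnomoono
  rot[14] = onmm$mnmoomnomoonon
  rot[15] = nmm$mnmoomnomoonono
  rot[16] = mm$mnmoomnomoononon
  rot[17] = m$mnmoomnomoonononm
  rot[18] = $mnmoomnomoonononmm
Sorted (with $ < everything):
  sorted[0] = $mnmoomnomoonononmm
  sorted[1] = m$mnmoomnomoonononm
  sorted[2] = mm$mnmoomnomoononon
  sorted[3] = mnmoomnomoonononmm$
  sorted[4] = mnomoonononmm$mnmoo
  sorted[5] = moomnomoonononmm$mn
  sorted[6] = moonononmm$mnmoomno
  sorted[7] = nmm$mnmoomnomoonono
  sorted[8] = nmoomnomoonononmm$m
  sorted[9] = nomoonononmm$mnmoom
  sorted[10] = nonmm$mnmoomnomoono
  sorted[11] = nononmm$mnmoomnomoo
  sorted[12] = omnomoonononmm$mnmo
  sorted[13] = omoonononmm$mnmoomn
  sorted[14] = onmm$mnmoomnomoonon
  sorted[15] = ononmm$mnmoomnomoon
  sorted[16] = onononmm$mnmoomnomo
  sorted[17] = oomnomoonononmm$mnm
  sorted[18] = oonononmm$mnmoomnom
sorted[12] = omnomoonononmm$mnmo

Answer: omnomoonononmm$mnmo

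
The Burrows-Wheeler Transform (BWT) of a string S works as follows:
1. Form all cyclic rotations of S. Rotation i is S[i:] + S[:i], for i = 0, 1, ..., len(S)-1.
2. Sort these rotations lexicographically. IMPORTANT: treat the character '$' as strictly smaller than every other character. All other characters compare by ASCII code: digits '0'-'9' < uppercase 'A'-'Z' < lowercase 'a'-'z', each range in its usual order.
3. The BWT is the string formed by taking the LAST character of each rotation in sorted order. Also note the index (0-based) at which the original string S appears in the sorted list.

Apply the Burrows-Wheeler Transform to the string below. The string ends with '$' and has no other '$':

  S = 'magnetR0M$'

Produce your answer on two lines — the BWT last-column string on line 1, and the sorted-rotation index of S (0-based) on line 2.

All 10 rotations (rotation i = S[i:]+S[:i]):
  rot[0] = magnetR0M$
  rot[1] = agnetR0M$m
  rot[2] = gnetR0M$ma
  rot[3] = netR0M$mag
  rot[4] = etR0M$magn
  rot[5] = tR0M$magne
  rot[6] = R0M$magnet
  rot[7] = 0M$magnetR
  rot[8] = M$magnetR0
  rot[9] = $magnetR0M
Sorted (with $ < everything):
  sorted[0] = $magnetR0M  (last char: 'M')
  sorted[1] = 0M$magnetR  (last char: 'R')
  sorted[2] = M$magnetR0  (last char: '0')
  sorted[3] = R0M$magnet  (last char: 't')
  sorted[4] = agnetR0M$m  (last char: 'm')
  sorted[5] = etR0M$magn  (last char: 'n')
  sorted[6] = gnetR0M$ma  (last char: 'a')
  sorted[7] = magnetR0M$  (last char: '$')
  sorted[8] = netR0M$mag  (last char: 'g')
  sorted[9] = tR0M$magne  (last char: 'e')
Last column: MR0tmna$ge
Original string S is at sorted index 7

Answer: MR0tmna$ge
7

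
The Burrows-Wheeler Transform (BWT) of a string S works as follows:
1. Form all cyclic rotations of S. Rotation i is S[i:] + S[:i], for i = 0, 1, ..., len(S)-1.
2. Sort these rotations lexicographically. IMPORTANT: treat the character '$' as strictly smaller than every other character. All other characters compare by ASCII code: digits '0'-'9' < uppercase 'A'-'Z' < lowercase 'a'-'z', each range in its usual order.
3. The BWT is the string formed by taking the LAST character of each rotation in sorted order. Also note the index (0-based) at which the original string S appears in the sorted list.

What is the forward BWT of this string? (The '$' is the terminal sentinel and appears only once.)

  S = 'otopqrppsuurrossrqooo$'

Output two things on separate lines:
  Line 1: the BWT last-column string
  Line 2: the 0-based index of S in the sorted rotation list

All 22 rotations (rotation i = S[i:]+S[:i]):
  rot[0] = otopqrppsuurrossrqooo$
  rot[1] = topqrppsuurrossrqooo$o
  rot[2] = opqrppsuurrossrqooo$ot
  rot[3] = pqrppsuurrossrqooo$oto
  rot[4] = qrppsuurrossrqooo$otop
  rot[5] = rppsuurrossrqooo$otopq
  rot[6] = ppsuurrossrqooo$otopqr
  rot[7] = psuurrossrqooo$otopqrp
  rot[8] = suurrossrqooo$otopqrpp
  rot[9] = uurrossrqooo$otopqrpps
  rot[10] = urrossrqooo$otopqrppsu
  rot[11] = rrossrqooo$otopqrppsuu
  rot[12] = rossrqooo$otopqrppsuur
  rot[13] = ossrqooo$otopqrppsuurr
  rot[14] = ssrqooo$otopqrppsuurro
  rot[15] = srqooo$otopqrppsuurros
  rot[16] = rqooo$otopqrppsuurross
  rot[17] = qooo$otopqrppsuurrossr
  rot[18] = ooo$otopqrppsuurrossrq
  rot[19] = oo$otopqrppsuurrossrqo
  rot[20] = o$otopqrppsuurrossrqoo
  rot[21] = $otopqrppsuurrossrqooo
Sorted (with $ < everything):
  sorted[0] = $otopqrppsuurrossrqooo  (last char: 'o')
  sorted[1] = o$otopqrppsuurrossrqoo  (last char: 'o')
  sorted[2] = oo$otopqrppsuurrossrqo  (last char: 'o')
  sorted[3] = ooo$otopqrppsuurrossrq  (last char: 'q')
  sorted[4] = opqrppsuurrossrqooo$ot  (last char: 't')
  sorted[5] = ossrqooo$otopqrppsuurr  (last char: 'r')
  sorted[6] = otopqrppsuurrossrqooo$  (last char: '$')
  sorted[7] = ppsuurrossrqooo$otopqr  (last char: 'r')
  sorted[8] = pqrppsuurrossrqooo$oto  (last char: 'o')
  sorted[9] = psuurrossrqooo$otopqrp  (last char: 'p')
  sorted[10] = qooo$otopqrppsuurrossr  (last char: 'r')
  sorted[11] = qrppsuurrossrqooo$otop  (last char: 'p')
  sorted[12] = rossrqooo$otopqrppsuur  (last char: 'r')
  sorted[13] = rppsuurrossrqooo$otopq  (last char: 'q')
  sorted[14] = rqooo$otopqrppsuurross  (last char: 's')
  sorted[15] = rrossrqooo$otopqrppsuu  (last char: 'u')
  sorted[16] = srqooo$otopqrppsuurros  (last char: 's')
  sorted[17] = ssrqooo$otopqrppsuurro  (last char: 'o')
  sorted[18] = suurrossrqooo$otopqrpp  (last char: 'p')
  sorted[19] = topqrppsuurrossrqooo$o  (last char: 'o')
  sorted[20] = urrossrqooo$otopqrppsu  (last char: 'u')
  sorted[21] = uurrossrqooo$otopqrpps  (last char: 's')
Last column: oooqtr$roprprqsusopous
Original string S is at sorted index 6

Answer: oooqtr$roprprqsusopous
6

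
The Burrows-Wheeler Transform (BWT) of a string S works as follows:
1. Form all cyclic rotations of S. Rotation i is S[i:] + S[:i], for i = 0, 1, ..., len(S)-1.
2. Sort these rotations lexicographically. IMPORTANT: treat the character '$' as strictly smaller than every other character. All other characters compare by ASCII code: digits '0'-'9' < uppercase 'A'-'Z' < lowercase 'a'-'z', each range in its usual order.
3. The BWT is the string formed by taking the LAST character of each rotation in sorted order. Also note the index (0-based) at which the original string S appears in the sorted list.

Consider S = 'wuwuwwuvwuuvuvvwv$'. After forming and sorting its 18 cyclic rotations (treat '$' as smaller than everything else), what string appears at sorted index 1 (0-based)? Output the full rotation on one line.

Answer: uuvuvvwv$wuwuwwuvw

Derivation:
All 18 rotations (rotation i = S[i:]+S[:i]):
  rot[0] = wuwuwwuvwuuvuvvwv$
  rot[1] = uwuwwuvwuuvuvvwv$w
  rot[2] = wuwwuvwuuvuvvwv$wu
  rot[3] = uwwuvwuuvuvvwv$wuw
  rot[4] = wwuvwuuvuvvwv$wuwu
  rot[5] = wuvwuuvuvvwv$wuwuw
  rot[6] = uvwuuvuvvwv$wuwuww
  rot[7] = vwuuvuvvwv$wuwuwwu
  rot[8] = wuuvuvvwv$wuwuwwuv
  rot[9] = uuvuvvwv$wuwuwwuvw
  rot[10] = uvuvvwv$wuwuwwuvwu
  rot[11] = vuvvwv$wuwuwwuvwuu
  rot[12] = uvvwv$wuwuwwuvwuuv
  rot[13] = vvwv$wuwuwwuvwuuvu
  rot[14] = vwv$wuwuwwuvwuuvuv
  rot[15] = wv$wuwuwwuvwuuvuvv
  rot[16] = v$wuwuwwuvwuuvuvvw
  rot[17] = $wuwuwwuvwuuvuvvwv
Sorted (with $ < everything):
  sorted[0] = $wuwuwwuvwuuvuvvwv
  sorted[1] = uuvuvvwv$wuwuwwuvw
  sorted[2] = uvuvvwv$wuwuwwuvwu
  sorted[3] = uvvwv$wuwuwwuvwuuv
  sorted[4] = uvwuuvuvvwv$wuwuww
  sorted[5] = uwuwwuvwuuvuvvwv$w
  sorted[6] = uwwuvwuuvuvvwv$wuw
  sorted[7] = v$wuwuwwuvwuuvuvvw
  sorted[8] = vuvvwv$wuwuwwuvwuu
  sorted[9] = vvwv$wuwuwwuvwuuvu
  sorted[10] = vwuuvuvvwv$wuwuwwu
  sorted[11] = vwv$wuwuwwuvwuuvuv
  sorted[12] = wuuvuvvwv$wuwuwwuv
  sorted[13] = wuvwuuvuvvwv$wuwuw
  sorted[14] = wuwuwwuvwuuvuvvwv$
  sorted[15] = wuwwuvwuuvuvvwv$wu
  sorted[16] = wv$wuwuwwuvwuuvuvv
  sorted[17] = wwuvwuuvuvvwv$wuwu
sorted[1] = uuvuvvwv$wuwuwwuvw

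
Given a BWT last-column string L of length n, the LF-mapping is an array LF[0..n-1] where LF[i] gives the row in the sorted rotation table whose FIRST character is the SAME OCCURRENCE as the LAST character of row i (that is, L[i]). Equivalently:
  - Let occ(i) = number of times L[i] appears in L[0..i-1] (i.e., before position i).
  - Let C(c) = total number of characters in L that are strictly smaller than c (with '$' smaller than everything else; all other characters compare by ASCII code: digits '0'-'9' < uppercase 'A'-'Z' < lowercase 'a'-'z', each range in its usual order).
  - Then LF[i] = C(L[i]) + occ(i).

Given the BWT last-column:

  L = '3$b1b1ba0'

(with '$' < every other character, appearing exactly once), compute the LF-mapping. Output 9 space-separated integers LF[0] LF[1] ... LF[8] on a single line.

Answer: 4 0 6 2 7 3 8 5 1

Derivation:
Char counts: '$':1, '0':1, '1':2, '3':1, 'a':1, 'b':3
C (first-col start): C('$')=0, C('0')=1, C('1')=2, C('3')=4, C('a')=5, C('b')=6
L[0]='3': occ=0, LF[0]=C('3')+0=4+0=4
L[1]='$': occ=0, LF[1]=C('$')+0=0+0=0
L[2]='b': occ=0, LF[2]=C('b')+0=6+0=6
L[3]='1': occ=0, LF[3]=C('1')+0=2+0=2
L[4]='b': occ=1, LF[4]=C('b')+1=6+1=7
L[5]='1': occ=1, LF[5]=C('1')+1=2+1=3
L[6]='b': occ=2, LF[6]=C('b')+2=6+2=8
L[7]='a': occ=0, LF[7]=C('a')+0=5+0=5
L[8]='0': occ=0, LF[8]=C('0')+0=1+0=1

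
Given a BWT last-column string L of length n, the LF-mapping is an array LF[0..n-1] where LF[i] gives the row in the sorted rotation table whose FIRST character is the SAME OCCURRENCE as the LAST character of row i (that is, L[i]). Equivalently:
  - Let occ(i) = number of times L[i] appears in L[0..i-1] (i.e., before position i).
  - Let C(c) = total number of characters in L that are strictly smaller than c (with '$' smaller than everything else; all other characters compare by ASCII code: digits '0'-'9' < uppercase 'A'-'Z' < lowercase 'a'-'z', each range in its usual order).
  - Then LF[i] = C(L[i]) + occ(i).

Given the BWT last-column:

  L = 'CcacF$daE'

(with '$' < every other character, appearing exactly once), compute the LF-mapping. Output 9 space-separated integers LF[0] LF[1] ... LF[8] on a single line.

Char counts: '$':1, 'C':1, 'E':1, 'F':1, 'a':2, 'c':2, 'd':1
C (first-col start): C('$')=0, C('C')=1, C('E')=2, C('F')=3, C('a')=4, C('c')=6, C('d')=8
L[0]='C': occ=0, LF[0]=C('C')+0=1+0=1
L[1]='c': occ=0, LF[1]=C('c')+0=6+0=6
L[2]='a': occ=0, LF[2]=C('a')+0=4+0=4
L[3]='c': occ=1, LF[3]=C('c')+1=6+1=7
L[4]='F': occ=0, LF[4]=C('F')+0=3+0=3
L[5]='$': occ=0, LF[5]=C('$')+0=0+0=0
L[6]='d': occ=0, LF[6]=C('d')+0=8+0=8
L[7]='a': occ=1, LF[7]=C('a')+1=4+1=5
L[8]='E': occ=0, LF[8]=C('E')+0=2+0=2

Answer: 1 6 4 7 3 0 8 5 2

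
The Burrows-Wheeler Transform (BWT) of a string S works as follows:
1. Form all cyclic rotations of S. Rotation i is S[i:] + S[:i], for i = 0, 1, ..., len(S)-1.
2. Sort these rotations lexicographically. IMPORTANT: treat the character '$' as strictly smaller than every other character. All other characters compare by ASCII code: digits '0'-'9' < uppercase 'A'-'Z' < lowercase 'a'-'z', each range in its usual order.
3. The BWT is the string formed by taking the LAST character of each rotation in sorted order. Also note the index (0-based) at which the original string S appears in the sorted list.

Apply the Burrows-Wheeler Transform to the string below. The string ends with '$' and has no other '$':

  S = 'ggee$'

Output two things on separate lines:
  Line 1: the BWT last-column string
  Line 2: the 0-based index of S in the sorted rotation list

All 5 rotations (rotation i = S[i:]+S[:i]):
  rot[0] = ggee$
  rot[1] = gee$g
  rot[2] = ee$gg
  rot[3] = e$gge
  rot[4] = $ggee
Sorted (with $ < everything):
  sorted[0] = $ggee  (last char: 'e')
  sorted[1] = e$gge  (last char: 'e')
  sorted[2] = ee$gg  (last char: 'g')
  sorted[3] = gee$g  (last char: 'g')
  sorted[4] = ggee$  (last char: '$')
Last column: eegg$
Original string S is at sorted index 4

Answer: eegg$
4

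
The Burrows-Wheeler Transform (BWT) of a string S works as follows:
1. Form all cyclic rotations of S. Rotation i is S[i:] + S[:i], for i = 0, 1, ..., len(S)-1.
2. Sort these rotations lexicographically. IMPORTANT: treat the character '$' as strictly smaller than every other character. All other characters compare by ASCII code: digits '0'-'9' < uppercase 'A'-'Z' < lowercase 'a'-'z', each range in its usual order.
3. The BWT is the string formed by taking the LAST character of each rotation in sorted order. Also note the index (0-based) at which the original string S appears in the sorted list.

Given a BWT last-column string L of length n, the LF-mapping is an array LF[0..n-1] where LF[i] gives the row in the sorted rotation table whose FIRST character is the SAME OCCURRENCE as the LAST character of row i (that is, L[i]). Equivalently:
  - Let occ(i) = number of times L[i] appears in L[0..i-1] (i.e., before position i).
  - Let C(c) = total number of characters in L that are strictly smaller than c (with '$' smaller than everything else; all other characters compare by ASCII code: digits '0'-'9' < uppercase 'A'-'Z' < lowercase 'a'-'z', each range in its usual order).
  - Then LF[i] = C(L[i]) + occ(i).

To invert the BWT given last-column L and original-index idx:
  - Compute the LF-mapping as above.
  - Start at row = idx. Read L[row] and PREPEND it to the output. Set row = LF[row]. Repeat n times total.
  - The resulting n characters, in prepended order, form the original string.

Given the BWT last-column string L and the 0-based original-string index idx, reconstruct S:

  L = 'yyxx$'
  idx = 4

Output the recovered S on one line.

Answer: yxxy$

Derivation:
LF mapping: 3 4 1 2 0
Walk LF starting at row 4, prepending L[row]:
  step 1: row=4, L[4]='$', prepend. Next row=LF[4]=0
  step 2: row=0, L[0]='y', prepend. Next row=LF[0]=3
  step 3: row=3, L[3]='x', prepend. Next row=LF[3]=2
  step 4: row=2, L[2]='x', prepend. Next row=LF[2]=1
  step 5: row=1, L[1]='y', prepend. Next row=LF[1]=4
Reversed output: yxxy$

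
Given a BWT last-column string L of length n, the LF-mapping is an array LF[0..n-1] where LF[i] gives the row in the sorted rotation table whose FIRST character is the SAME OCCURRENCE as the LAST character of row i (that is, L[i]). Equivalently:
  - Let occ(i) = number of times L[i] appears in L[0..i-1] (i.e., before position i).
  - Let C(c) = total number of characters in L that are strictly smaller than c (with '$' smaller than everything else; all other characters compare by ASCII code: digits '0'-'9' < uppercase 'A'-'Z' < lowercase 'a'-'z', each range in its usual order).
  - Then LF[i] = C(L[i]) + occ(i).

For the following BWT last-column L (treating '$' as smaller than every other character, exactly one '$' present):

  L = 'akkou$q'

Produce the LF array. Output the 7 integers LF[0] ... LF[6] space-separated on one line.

Answer: 1 2 3 4 6 0 5

Derivation:
Char counts: '$':1, 'a':1, 'k':2, 'o':1, 'q':1, 'u':1
C (first-col start): C('$')=0, C('a')=1, C('k')=2, C('o')=4, C('q')=5, C('u')=6
L[0]='a': occ=0, LF[0]=C('a')+0=1+0=1
L[1]='k': occ=0, LF[1]=C('k')+0=2+0=2
L[2]='k': occ=1, LF[2]=C('k')+1=2+1=3
L[3]='o': occ=0, LF[3]=C('o')+0=4+0=4
L[4]='u': occ=0, LF[4]=C('u')+0=6+0=6
L[5]='$': occ=0, LF[5]=C('$')+0=0+0=0
L[6]='q': occ=0, LF[6]=C('q')+0=5+0=5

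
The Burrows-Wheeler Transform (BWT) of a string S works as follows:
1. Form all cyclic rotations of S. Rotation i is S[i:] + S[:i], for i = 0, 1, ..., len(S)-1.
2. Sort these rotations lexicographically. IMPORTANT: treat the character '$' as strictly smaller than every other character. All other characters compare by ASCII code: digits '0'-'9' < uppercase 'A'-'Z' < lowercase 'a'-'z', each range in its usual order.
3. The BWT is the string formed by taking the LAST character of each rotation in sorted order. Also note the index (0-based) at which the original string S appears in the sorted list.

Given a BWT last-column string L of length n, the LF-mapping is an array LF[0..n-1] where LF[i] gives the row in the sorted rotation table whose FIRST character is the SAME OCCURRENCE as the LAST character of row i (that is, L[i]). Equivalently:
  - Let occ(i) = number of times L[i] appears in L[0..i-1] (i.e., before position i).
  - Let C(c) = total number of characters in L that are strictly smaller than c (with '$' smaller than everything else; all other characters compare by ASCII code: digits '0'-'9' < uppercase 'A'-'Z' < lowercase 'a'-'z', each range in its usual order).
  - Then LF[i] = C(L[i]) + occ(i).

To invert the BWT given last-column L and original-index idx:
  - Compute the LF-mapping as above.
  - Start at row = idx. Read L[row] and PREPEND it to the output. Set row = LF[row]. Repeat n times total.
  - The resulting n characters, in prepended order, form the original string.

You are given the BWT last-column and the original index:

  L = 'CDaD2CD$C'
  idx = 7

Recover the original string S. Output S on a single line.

LF mapping: 2 5 8 6 1 3 7 0 4
Walk LF starting at row 7, prepending L[row]:
  step 1: row=7, L[7]='$', prepend. Next row=LF[7]=0
  step 2: row=0, L[0]='C', prepend. Next row=LF[0]=2
  step 3: row=2, L[2]='a', prepend. Next row=LF[2]=8
  step 4: row=8, L[8]='C', prepend. Next row=LF[8]=4
  step 5: row=4, L[4]='2', prepend. Next row=LF[4]=1
  step 6: row=1, L[1]='D', prepend. Next row=LF[1]=5
  step 7: row=5, L[5]='C', prepend. Next row=LF[5]=3
  step 8: row=3, L[3]='D', prepend. Next row=LF[3]=6
  step 9: row=6, L[6]='D', prepend. Next row=LF[6]=7
Reversed output: DDCD2CaC$

Answer: DDCD2CaC$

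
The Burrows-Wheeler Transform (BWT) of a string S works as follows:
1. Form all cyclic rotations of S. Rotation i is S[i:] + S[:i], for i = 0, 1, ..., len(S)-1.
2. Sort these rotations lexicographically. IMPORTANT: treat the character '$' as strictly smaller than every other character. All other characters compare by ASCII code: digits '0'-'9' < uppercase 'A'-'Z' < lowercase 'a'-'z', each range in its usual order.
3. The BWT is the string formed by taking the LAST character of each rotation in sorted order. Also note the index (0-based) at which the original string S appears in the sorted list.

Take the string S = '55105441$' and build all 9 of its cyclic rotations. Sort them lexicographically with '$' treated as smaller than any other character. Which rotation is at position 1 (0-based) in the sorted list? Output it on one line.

All 9 rotations (rotation i = S[i:]+S[:i]):
  rot[0] = 55105441$
  rot[1] = 5105441$5
  rot[2] = 105441$55
  rot[3] = 05441$551
  rot[4] = 5441$5510
  rot[5] = 441$55105
  rot[6] = 41$551054
  rot[7] = 1$5510544
  rot[8] = $55105441
Sorted (with $ < everything):
  sorted[0] = $55105441
  sorted[1] = 05441$551
  sorted[2] = 1$5510544
  sorted[3] = 105441$55
  sorted[4] = 41$551054
  sorted[5] = 441$55105
  sorted[6] = 5105441$5
  sorted[7] = 5441$5510
  sorted[8] = 55105441$
sorted[1] = 05441$551

Answer: 05441$551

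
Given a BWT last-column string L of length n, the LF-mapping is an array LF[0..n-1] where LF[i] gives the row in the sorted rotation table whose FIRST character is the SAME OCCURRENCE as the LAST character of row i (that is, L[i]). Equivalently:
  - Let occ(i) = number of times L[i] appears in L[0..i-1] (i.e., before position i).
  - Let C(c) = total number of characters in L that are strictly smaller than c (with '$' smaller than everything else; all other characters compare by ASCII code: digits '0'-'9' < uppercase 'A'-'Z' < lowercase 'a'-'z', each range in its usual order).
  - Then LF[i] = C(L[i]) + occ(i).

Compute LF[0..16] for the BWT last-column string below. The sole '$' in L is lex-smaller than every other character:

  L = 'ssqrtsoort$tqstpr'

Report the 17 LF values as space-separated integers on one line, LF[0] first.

Char counts: '$':1, 'o':2, 'p':1, 'q':2, 'r':3, 's':4, 't':4
C (first-col start): C('$')=0, C('o')=1, C('p')=3, C('q')=4, C('r')=6, C('s')=9, C('t')=13
L[0]='s': occ=0, LF[0]=C('s')+0=9+0=9
L[1]='s': occ=1, LF[1]=C('s')+1=9+1=10
L[2]='q': occ=0, LF[2]=C('q')+0=4+0=4
L[3]='r': occ=0, LF[3]=C('r')+0=6+0=6
L[4]='t': occ=0, LF[4]=C('t')+0=13+0=13
L[5]='s': occ=2, LF[5]=C('s')+2=9+2=11
L[6]='o': occ=0, LF[6]=C('o')+0=1+0=1
L[7]='o': occ=1, LF[7]=C('o')+1=1+1=2
L[8]='r': occ=1, LF[8]=C('r')+1=6+1=7
L[9]='t': occ=1, LF[9]=C('t')+1=13+1=14
L[10]='$': occ=0, LF[10]=C('$')+0=0+0=0
L[11]='t': occ=2, LF[11]=C('t')+2=13+2=15
L[12]='q': occ=1, LF[12]=C('q')+1=4+1=5
L[13]='s': occ=3, LF[13]=C('s')+3=9+3=12
L[14]='t': occ=3, LF[14]=C('t')+3=13+3=16
L[15]='p': occ=0, LF[15]=C('p')+0=3+0=3
L[16]='r': occ=2, LF[16]=C('r')+2=6+2=8

Answer: 9 10 4 6 13 11 1 2 7 14 0 15 5 12 16 3 8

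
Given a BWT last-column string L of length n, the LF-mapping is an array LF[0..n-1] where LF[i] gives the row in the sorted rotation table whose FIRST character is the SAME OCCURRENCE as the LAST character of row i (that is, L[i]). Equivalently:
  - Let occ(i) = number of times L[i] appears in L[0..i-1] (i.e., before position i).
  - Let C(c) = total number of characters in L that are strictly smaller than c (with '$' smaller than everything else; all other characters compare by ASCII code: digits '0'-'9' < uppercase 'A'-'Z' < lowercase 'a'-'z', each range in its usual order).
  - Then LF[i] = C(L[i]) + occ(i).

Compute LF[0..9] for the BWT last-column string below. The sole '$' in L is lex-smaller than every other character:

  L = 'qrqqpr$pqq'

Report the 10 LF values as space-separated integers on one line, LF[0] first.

Char counts: '$':1, 'p':2, 'q':5, 'r':2
C (first-col start): C('$')=0, C('p')=1, C('q')=3, C('r')=8
L[0]='q': occ=0, LF[0]=C('q')+0=3+0=3
L[1]='r': occ=0, LF[1]=C('r')+0=8+0=8
L[2]='q': occ=1, LF[2]=C('q')+1=3+1=4
L[3]='q': occ=2, LF[3]=C('q')+2=3+2=5
L[4]='p': occ=0, LF[4]=C('p')+0=1+0=1
L[5]='r': occ=1, LF[5]=C('r')+1=8+1=9
L[6]='$': occ=0, LF[6]=C('$')+0=0+0=0
L[7]='p': occ=1, LF[7]=C('p')+1=1+1=2
L[8]='q': occ=3, LF[8]=C('q')+3=3+3=6
L[9]='q': occ=4, LF[9]=C('q')+4=3+4=7

Answer: 3 8 4 5 1 9 0 2 6 7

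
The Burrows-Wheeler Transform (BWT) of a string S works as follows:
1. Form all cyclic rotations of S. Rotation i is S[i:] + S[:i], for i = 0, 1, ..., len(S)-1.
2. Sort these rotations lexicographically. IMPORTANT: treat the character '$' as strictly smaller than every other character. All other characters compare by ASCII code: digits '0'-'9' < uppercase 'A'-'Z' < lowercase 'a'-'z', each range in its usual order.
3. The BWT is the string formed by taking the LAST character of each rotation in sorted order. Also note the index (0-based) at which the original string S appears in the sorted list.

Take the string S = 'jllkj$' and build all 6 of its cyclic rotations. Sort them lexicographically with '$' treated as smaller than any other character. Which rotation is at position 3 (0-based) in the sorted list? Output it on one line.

All 6 rotations (rotation i = S[i:]+S[:i]):
  rot[0] = jllkj$
  rot[1] = llkj$j
  rot[2] = lkj$jl
  rot[3] = kj$jll
  rot[4] = j$jllk
  rot[5] = $jllkj
Sorted (with $ < everything):
  sorted[0] = $jllkj
  sorted[1] = j$jllk
  sorted[2] = jllkj$
  sorted[3] = kj$jll
  sorted[4] = lkj$jl
  sorted[5] = llkj$j
sorted[3] = kj$jll

Answer: kj$jll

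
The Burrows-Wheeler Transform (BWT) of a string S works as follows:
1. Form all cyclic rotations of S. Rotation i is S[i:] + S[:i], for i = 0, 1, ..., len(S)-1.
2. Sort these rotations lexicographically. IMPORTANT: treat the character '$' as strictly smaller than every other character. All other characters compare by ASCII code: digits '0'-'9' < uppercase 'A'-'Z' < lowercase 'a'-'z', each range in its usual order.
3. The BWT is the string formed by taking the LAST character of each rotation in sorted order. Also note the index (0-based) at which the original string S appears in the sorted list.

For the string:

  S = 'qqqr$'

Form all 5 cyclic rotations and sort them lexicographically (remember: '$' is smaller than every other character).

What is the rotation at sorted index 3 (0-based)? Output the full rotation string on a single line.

Answer: qr$qq

Derivation:
All 5 rotations (rotation i = S[i:]+S[:i]):
  rot[0] = qqqr$
  rot[1] = qqr$q
  rot[2] = qr$qq
  rot[3] = r$qqq
  rot[4] = $qqqr
Sorted (with $ < everything):
  sorted[0] = $qqqr
  sorted[1] = qqqr$
  sorted[2] = qqr$q
  sorted[3] = qr$qq
  sorted[4] = r$qqq
sorted[3] = qr$qq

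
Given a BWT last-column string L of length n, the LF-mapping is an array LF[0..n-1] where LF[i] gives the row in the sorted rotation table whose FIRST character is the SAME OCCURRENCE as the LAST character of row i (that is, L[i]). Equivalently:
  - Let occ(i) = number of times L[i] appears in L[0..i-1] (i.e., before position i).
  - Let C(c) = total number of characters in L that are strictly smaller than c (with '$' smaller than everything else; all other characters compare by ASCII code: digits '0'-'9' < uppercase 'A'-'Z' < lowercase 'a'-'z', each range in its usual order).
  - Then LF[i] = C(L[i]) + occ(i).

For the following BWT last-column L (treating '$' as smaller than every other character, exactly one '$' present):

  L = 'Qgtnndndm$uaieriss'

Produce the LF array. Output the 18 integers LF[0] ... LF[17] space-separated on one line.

Char counts: '$':1, 'Q':1, 'a':1, 'd':2, 'e':1, 'g':1, 'i':2, 'm':1, 'n':3, 'r':1, 's':2, 't':1, 'u':1
C (first-col start): C('$')=0, C('Q')=1, C('a')=2, C('d')=3, C('e')=5, C('g')=6, C('i')=7, C('m')=9, C('n')=10, C('r')=13, C('s')=14, C('t')=16, C('u')=17
L[0]='Q': occ=0, LF[0]=C('Q')+0=1+0=1
L[1]='g': occ=0, LF[1]=C('g')+0=6+0=6
L[2]='t': occ=0, LF[2]=C('t')+0=16+0=16
L[3]='n': occ=0, LF[3]=C('n')+0=10+0=10
L[4]='n': occ=1, LF[4]=C('n')+1=10+1=11
L[5]='d': occ=0, LF[5]=C('d')+0=3+0=3
L[6]='n': occ=2, LF[6]=C('n')+2=10+2=12
L[7]='d': occ=1, LF[7]=C('d')+1=3+1=4
L[8]='m': occ=0, LF[8]=C('m')+0=9+0=9
L[9]='$': occ=0, LF[9]=C('$')+0=0+0=0
L[10]='u': occ=0, LF[10]=C('u')+0=17+0=17
L[11]='a': occ=0, LF[11]=C('a')+0=2+0=2
L[12]='i': occ=0, LF[12]=C('i')+0=7+0=7
L[13]='e': occ=0, LF[13]=C('e')+0=5+0=5
L[14]='r': occ=0, LF[14]=C('r')+0=13+0=13
L[15]='i': occ=1, LF[15]=C('i')+1=7+1=8
L[16]='s': occ=0, LF[16]=C('s')+0=14+0=14
L[17]='s': occ=1, LF[17]=C('s')+1=14+1=15

Answer: 1 6 16 10 11 3 12 4 9 0 17 2 7 5 13 8 14 15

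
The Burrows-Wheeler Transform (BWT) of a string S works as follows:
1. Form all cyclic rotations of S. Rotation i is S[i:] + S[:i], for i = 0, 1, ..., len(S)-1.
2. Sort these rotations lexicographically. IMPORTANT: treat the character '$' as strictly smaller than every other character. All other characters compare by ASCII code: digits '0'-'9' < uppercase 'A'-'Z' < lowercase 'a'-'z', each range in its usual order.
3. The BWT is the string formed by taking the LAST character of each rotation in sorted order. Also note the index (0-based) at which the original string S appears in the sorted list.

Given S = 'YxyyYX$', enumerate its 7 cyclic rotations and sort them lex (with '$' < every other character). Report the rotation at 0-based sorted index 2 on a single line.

Answer: YX$Yxyy

Derivation:
All 7 rotations (rotation i = S[i:]+S[:i]):
  rot[0] = YxyyYX$
  rot[1] = xyyYX$Y
  rot[2] = yyYX$Yx
  rot[3] = yYX$Yxy
  rot[4] = YX$Yxyy
  rot[5] = X$YxyyY
  rot[6] = $YxyyYX
Sorted (with $ < everything):
  sorted[0] = $YxyyYX
  sorted[1] = X$YxyyY
  sorted[2] = YX$Yxyy
  sorted[3] = YxyyYX$
  sorted[4] = xyyYX$Y
  sorted[5] = yYX$Yxy
  sorted[6] = yyYX$Yx
sorted[2] = YX$Yxyy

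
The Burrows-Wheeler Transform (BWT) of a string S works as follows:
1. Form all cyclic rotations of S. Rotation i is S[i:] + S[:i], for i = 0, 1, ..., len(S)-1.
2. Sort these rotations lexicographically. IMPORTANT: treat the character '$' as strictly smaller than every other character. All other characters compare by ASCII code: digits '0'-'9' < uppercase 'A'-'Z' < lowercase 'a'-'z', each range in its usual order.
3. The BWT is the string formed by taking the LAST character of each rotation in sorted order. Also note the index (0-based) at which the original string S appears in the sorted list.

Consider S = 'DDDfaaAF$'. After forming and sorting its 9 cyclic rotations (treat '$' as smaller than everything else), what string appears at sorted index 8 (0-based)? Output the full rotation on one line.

All 9 rotations (rotation i = S[i:]+S[:i]):
  rot[0] = DDDfaaAF$
  rot[1] = DDfaaAF$D
  rot[2] = DfaaAF$DD
  rot[3] = faaAF$DDD
  rot[4] = aaAF$DDDf
  rot[5] = aAF$DDDfa
  rot[6] = AF$DDDfaa
  rot[7] = F$DDDfaaA
  rot[8] = $DDDfaaAF
Sorted (with $ < everything):
  sorted[0] = $DDDfaaAF
  sorted[1] = AF$DDDfaa
  sorted[2] = DDDfaaAF$
  sorted[3] = DDfaaAF$D
  sorted[4] = DfaaAF$DD
  sorted[5] = F$DDDfaaA
  sorted[6] = aAF$DDDfa
  sorted[7] = aaAF$DDDf
  sorted[8] = faaAF$DDD
sorted[8] = faaAF$DDD

Answer: faaAF$DDD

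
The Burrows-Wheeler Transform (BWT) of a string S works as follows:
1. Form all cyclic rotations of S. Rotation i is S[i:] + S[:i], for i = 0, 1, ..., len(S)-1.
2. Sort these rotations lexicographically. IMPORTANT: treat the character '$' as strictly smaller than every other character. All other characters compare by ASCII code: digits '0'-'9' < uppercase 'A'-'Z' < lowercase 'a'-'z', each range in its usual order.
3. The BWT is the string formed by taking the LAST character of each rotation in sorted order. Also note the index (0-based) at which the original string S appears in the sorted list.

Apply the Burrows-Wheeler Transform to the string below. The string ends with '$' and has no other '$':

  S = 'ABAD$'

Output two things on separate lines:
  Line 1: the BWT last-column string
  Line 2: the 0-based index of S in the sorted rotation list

All 5 rotations (rotation i = S[i:]+S[:i]):
  rot[0] = ABAD$
  rot[1] = BAD$A
  rot[2] = AD$AB
  rot[3] = D$ABA
  rot[4] = $ABAD
Sorted (with $ < everything):
  sorted[0] = $ABAD  (last char: 'D')
  sorted[1] = ABAD$  (last char: '$')
  sorted[2] = AD$AB  (last char: 'B')
  sorted[3] = BAD$A  (last char: 'A')
  sorted[4] = D$ABA  (last char: 'A')
Last column: D$BAA
Original string S is at sorted index 1

Answer: D$BAA
1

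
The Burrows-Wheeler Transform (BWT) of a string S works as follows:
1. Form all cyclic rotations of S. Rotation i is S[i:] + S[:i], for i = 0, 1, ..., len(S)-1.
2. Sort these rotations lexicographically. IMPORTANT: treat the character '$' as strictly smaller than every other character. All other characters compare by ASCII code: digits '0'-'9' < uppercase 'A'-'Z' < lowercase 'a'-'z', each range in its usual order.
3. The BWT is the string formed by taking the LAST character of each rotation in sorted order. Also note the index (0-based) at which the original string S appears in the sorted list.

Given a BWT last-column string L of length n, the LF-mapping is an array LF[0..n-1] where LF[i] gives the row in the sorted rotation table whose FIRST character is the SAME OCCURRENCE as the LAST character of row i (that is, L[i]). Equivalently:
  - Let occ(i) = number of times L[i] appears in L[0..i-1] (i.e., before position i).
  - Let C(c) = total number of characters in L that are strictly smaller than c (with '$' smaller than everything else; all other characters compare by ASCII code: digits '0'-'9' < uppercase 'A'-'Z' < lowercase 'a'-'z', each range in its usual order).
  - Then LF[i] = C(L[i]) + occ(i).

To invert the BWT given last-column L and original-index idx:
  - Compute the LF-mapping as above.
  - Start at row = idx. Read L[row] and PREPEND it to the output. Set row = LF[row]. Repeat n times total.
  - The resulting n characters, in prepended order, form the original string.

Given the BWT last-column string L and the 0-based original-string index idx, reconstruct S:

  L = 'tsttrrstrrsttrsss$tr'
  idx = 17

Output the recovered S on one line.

LF mapping: 13 7 14 15 1 2 8 16 3 4 9 17 18 5 10 11 12 0 19 6
Walk LF starting at row 17, prepending L[row]:
  step 1: row=17, L[17]='$', prepend. Next row=LF[17]=0
  step 2: row=0, L[0]='t', prepend. Next row=LF[0]=13
  step 3: row=13, L[13]='r', prepend. Next row=LF[13]=5
  step 4: row=5, L[5]='r', prepend. Next row=LF[5]=2
  step 5: row=2, L[2]='t', prepend. Next row=LF[2]=14
  step 6: row=14, L[14]='s', prepend. Next row=LF[14]=10
  step 7: row=10, L[10]='s', prepend. Next row=LF[10]=9
  step 8: row=9, L[9]='r', prepend. Next row=LF[9]=4
  step 9: row=4, L[4]='r', prepend. Next row=LF[4]=1
  step 10: row=1, L[1]='s', prepend. Next row=LF[1]=7
  step 11: row=7, L[7]='t', prepend. Next row=LF[7]=16
  step 12: row=16, L[16]='s', prepend. Next row=LF[16]=12
  step 13: row=12, L[12]='t', prepend. Next row=LF[12]=18
  step 14: row=18, L[18]='t', prepend. Next row=LF[18]=19
  step 15: row=19, L[19]='r', prepend. Next row=LF[19]=6
  step 16: row=6, L[6]='s', prepend. Next row=LF[6]=8
  step 17: row=8, L[8]='r', prepend. Next row=LF[8]=3
  step 18: row=3, L[3]='t', prepend. Next row=LF[3]=15
  step 19: row=15, L[15]='s', prepend. Next row=LF[15]=11
  step 20: row=11, L[11]='t', prepend. Next row=LF[11]=17
Reversed output: tstrsrttstsrrsstrrt$

Answer: tstrsrttstsrrsstrrt$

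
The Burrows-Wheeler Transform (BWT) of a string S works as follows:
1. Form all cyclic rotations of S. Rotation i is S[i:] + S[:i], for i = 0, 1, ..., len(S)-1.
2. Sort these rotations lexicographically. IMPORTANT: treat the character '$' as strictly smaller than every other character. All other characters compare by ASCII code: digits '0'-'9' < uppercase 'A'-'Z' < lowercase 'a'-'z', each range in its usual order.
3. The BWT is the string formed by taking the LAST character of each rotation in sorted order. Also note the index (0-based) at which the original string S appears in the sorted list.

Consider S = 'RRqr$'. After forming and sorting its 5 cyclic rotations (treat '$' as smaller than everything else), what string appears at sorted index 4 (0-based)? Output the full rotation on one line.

Answer: r$RRq

Derivation:
All 5 rotations (rotation i = S[i:]+S[:i]):
  rot[0] = RRqr$
  rot[1] = Rqr$R
  rot[2] = qr$RR
  rot[3] = r$RRq
  rot[4] = $RRqr
Sorted (with $ < everything):
  sorted[0] = $RRqr
  sorted[1] = RRqr$
  sorted[2] = Rqr$R
  sorted[3] = qr$RR
  sorted[4] = r$RRq
sorted[4] = r$RRq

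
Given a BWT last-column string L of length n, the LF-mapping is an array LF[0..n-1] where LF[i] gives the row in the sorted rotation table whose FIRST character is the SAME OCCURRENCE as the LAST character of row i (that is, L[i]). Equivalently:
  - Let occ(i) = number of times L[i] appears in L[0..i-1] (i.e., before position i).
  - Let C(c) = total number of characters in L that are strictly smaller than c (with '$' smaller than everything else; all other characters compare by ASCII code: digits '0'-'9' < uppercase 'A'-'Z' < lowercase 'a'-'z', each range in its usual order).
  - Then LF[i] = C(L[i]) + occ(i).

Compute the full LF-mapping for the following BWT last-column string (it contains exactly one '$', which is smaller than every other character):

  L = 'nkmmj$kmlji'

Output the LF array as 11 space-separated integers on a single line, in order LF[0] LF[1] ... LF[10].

Char counts: '$':1, 'i':1, 'j':2, 'k':2, 'l':1, 'm':3, 'n':1
C (first-col start): C('$')=0, C('i')=1, C('j')=2, C('k')=4, C('l')=6, C('m')=7, C('n')=10
L[0]='n': occ=0, LF[0]=C('n')+0=10+0=10
L[1]='k': occ=0, LF[1]=C('k')+0=4+0=4
L[2]='m': occ=0, LF[2]=C('m')+0=7+0=7
L[3]='m': occ=1, LF[3]=C('m')+1=7+1=8
L[4]='j': occ=0, LF[4]=C('j')+0=2+0=2
L[5]='$': occ=0, LF[5]=C('$')+0=0+0=0
L[6]='k': occ=1, LF[6]=C('k')+1=4+1=5
L[7]='m': occ=2, LF[7]=C('m')+2=7+2=9
L[8]='l': occ=0, LF[8]=C('l')+0=6+0=6
L[9]='j': occ=1, LF[9]=C('j')+1=2+1=3
L[10]='i': occ=0, LF[10]=C('i')+0=1+0=1

Answer: 10 4 7 8 2 0 5 9 6 3 1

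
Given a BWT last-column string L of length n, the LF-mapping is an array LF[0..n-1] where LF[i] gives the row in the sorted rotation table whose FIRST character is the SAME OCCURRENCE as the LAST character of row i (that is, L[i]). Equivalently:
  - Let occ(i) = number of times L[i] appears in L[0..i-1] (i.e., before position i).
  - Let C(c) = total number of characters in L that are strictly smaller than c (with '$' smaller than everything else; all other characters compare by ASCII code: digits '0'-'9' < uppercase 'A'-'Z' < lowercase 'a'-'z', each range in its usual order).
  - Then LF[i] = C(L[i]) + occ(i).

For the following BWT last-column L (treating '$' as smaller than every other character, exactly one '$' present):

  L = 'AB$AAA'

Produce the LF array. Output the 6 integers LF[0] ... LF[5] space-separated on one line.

Char counts: '$':1, 'A':4, 'B':1
C (first-col start): C('$')=0, C('A')=1, C('B')=5
L[0]='A': occ=0, LF[0]=C('A')+0=1+0=1
L[1]='B': occ=0, LF[1]=C('B')+0=5+0=5
L[2]='$': occ=0, LF[2]=C('$')+0=0+0=0
L[3]='A': occ=1, LF[3]=C('A')+1=1+1=2
L[4]='A': occ=2, LF[4]=C('A')+2=1+2=3
L[5]='A': occ=3, LF[5]=C('A')+3=1+3=4

Answer: 1 5 0 2 3 4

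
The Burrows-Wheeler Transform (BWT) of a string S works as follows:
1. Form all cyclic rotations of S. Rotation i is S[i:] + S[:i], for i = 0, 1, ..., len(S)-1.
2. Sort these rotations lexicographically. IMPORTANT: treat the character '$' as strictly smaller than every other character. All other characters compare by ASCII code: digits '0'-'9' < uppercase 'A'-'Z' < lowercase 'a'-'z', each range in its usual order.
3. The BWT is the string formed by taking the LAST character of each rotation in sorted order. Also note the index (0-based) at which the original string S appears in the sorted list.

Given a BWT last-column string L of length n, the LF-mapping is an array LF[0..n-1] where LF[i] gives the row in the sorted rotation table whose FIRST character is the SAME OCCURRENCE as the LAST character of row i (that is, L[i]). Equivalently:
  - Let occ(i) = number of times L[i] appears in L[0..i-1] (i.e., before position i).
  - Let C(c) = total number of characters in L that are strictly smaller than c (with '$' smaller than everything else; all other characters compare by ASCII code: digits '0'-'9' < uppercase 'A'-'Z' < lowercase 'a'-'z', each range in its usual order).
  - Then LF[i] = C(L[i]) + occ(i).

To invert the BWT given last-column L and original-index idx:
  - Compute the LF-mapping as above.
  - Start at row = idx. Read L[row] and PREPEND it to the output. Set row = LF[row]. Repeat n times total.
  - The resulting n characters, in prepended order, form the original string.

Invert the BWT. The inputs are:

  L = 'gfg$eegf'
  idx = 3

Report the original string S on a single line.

LF mapping: 5 3 6 0 1 2 7 4
Walk LF starting at row 3, prepending L[row]:
  step 1: row=3, L[3]='$', prepend. Next row=LF[3]=0
  step 2: row=0, L[0]='g', prepend. Next row=LF[0]=5
  step 3: row=5, L[5]='e', prepend. Next row=LF[5]=2
  step 4: row=2, L[2]='g', prepend. Next row=LF[2]=6
  step 5: row=6, L[6]='g', prepend. Next row=LF[6]=7
  step 6: row=7, L[7]='f', prepend. Next row=LF[7]=4
  step 7: row=4, L[4]='e', prepend. Next row=LF[4]=1
  step 8: row=1, L[1]='f', prepend. Next row=LF[1]=3
Reversed output: fefggeg$

Answer: fefggeg$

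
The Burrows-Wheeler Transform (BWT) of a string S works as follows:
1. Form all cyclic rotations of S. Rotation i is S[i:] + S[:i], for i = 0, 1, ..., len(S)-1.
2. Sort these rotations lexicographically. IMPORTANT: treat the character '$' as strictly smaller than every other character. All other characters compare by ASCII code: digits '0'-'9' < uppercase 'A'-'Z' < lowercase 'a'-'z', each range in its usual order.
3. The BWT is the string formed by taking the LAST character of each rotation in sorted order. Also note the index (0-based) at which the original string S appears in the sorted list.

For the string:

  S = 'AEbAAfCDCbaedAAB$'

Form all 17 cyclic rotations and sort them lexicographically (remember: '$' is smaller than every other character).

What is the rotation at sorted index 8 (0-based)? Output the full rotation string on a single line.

Answer: CbaedAAB$AEbAAfCD

Derivation:
All 17 rotations (rotation i = S[i:]+S[:i]):
  rot[0] = AEbAAfCDCbaedAAB$
  rot[1] = EbAAfCDCbaedAAB$A
  rot[2] = bAAfCDCbaedAAB$AE
  rot[3] = AAfCDCbaedAAB$AEb
  rot[4] = AfCDCbaedAAB$AEbA
  rot[5] = fCDCbaedAAB$AEbAA
  rot[6] = CDCbaedAAB$AEbAAf
  rot[7] = DCbaedAAB$AEbAAfC
  rot[8] = CbaedAAB$AEbAAfCD
  rot[9] = baedAAB$AEbAAfCDC
  rot[10] = aedAAB$AEbAAfCDCb
  rot[11] = edAAB$AEbAAfCDCba
  rot[12] = dAAB$AEbAAfCDCbae
  rot[13] = AAB$AEbAAfCDCbaed
  rot[14] = AB$AEbAAfCDCbaedA
  rot[15] = B$AEbAAfCDCbaedAA
  rot[16] = $AEbAAfCDCbaedAAB
Sorted (with $ < everything):
  sorted[0] = $AEbAAfCDCbaedAAB
  sorted[1] = AAB$AEbAAfCDCbaed
  sorted[2] = AAfCDCbaedAAB$AEb
  sorted[3] = AB$AEbAAfCDCbaedA
  sorted[4] = AEbAAfCDCbaedAAB$
  sorted[5] = AfCDCbaedAAB$AEbA
  sorted[6] = B$AEbAAfCDCbaedAA
  sorted[7] = CDCbaedAAB$AEbAAf
  sorted[8] = CbaedAAB$AEbAAfCD
  sorted[9] = DCbaedAAB$AEbAAfC
  sorted[10] = EbAAfCDCbaedAAB$A
  sorted[11] = aedAAB$AEbAAfCDCb
  sorted[12] = bAAfCDCbaedAAB$AE
  sorted[13] = baedAAB$AEbAAfCDC
  sorted[14] = dAAB$AEbAAfCDCbae
  sorted[15] = edAAB$AEbAAfCDCba
  sorted[16] = fCDCbaedAAB$AEbAA
sorted[8] = CbaedAAB$AEbAAfCD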